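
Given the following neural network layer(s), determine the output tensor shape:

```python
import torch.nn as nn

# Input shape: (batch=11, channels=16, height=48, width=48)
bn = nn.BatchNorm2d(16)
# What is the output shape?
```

Input: (11, 16, 48, 48) -> Output: (11, 16, 48, 48)

Answer: (11, 16, 48, 48)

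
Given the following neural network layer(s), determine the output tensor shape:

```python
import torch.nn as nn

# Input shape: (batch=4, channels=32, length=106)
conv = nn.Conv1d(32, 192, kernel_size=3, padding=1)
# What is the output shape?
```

Input: (4, 32, 106) -> Output: (4, 192, 106)

Answer: (4, 192, 106)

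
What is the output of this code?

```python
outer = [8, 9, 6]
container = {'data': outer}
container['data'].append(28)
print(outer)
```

Key concept: dict holds reference to list.
Step by step:
`outer = [8, 9, 6]` → outer = [8, 9, 6]
`container = {'data': outer}` → container = {'data': [8, 9, 6]}
`container['data'].append(28)` → outer = [8, 9, 6, 28]; container = {'data': [8, 9, 6, 28]}
`print(outer)` → prints [8, 9, 6, 28]

Answer: [8, 9, 6, 28]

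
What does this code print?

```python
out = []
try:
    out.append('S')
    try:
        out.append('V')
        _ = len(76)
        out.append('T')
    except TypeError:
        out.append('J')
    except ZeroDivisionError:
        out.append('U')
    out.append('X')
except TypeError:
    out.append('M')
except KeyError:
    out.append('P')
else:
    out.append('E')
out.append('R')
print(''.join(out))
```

Execution trace: 'S' (try body) → 'V' (inner try body) → 'J' (inner except TypeError) → 'X' (try body, no exception) → 'E' (else) → 'R' (after the try/except). Output: SVJXER

Answer: SVJXER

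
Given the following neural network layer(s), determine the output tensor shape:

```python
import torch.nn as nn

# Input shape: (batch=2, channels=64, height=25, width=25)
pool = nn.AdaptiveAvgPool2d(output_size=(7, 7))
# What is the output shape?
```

Input: (2, 64, 25, 25) -> Output: (2, 64, 7, 7)

Answer: (2, 64, 7, 7)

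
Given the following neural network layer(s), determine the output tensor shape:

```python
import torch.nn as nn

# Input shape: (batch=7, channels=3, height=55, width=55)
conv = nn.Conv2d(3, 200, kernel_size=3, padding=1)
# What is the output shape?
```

Input: (7, 3, 55, 55) -> Output: (7, 200, 55, 55)

Answer: (7, 200, 55, 55)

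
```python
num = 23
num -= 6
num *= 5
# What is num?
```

Trace:
`num = 23` → num = 23
`num -= 6` → num = 17
`num *= 5` → num = 85
So num = 85

Answer: 85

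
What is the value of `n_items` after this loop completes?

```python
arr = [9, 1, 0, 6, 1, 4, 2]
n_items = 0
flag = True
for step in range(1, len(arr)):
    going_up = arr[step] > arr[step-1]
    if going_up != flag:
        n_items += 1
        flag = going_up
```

Count direction changes in [9, 1, 0, 6, 1, 4, 2]
`n_items` takes the values: 0 → 1 → 2 → 3 → 4 → 5

Answer: 5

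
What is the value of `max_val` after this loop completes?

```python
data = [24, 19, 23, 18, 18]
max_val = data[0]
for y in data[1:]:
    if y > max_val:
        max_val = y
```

Maximum of [24, 19, 23, 18, 18]
`max_val` takes the values: 24

Answer: 24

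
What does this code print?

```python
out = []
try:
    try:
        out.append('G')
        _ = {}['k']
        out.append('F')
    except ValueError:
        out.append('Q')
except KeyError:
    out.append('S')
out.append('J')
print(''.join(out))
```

Execution trace: 'G' (try body) → 'S' (outer except KeyError) → 'J' (after the try/except). Output: GSJ

Answer: GSJ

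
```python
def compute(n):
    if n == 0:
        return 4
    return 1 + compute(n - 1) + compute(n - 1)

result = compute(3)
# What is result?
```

compute(n) = 1 + 2·compute(n-1), compute(0)=4. Closed form: (4+1)·2^3 - 1 = 39.

Answer: 39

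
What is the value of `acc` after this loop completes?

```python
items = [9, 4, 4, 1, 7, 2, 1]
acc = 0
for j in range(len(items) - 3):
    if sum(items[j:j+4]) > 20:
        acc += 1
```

Count windows with sum > 20
`acc` takes the values: 0

Answer: 0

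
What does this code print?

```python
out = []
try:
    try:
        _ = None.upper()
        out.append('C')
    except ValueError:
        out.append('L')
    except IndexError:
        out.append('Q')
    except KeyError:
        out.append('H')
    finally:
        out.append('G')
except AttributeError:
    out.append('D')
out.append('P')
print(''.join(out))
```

Execution trace: 'G' (finally) → 'D' (outer except AttributeError) → 'P' (after the try/except). Output: GDP

Answer: GDP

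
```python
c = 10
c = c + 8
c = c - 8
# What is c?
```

Trace:
`c = 10` → c = 10
`c = c + 8` → c = 18
`c = c - 8` → c = 10
So c = 10

Answer: 10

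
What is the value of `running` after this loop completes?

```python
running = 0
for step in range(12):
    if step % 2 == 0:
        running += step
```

Sum of even numbers 0 to 11
`running` takes the values: 0 → 2 → 6 → 12 → 20 → 30

Answer: 30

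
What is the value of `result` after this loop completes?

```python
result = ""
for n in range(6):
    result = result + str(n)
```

Concatenate digits 0 to 5
`result` takes the values: "" → "0" → "01" → "012" → "0123" → "01234" → "012345"

Answer: "012345"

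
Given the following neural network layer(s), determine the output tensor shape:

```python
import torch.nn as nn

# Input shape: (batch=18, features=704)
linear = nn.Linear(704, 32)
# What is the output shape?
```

Input: (18, 704) -> Output: (18, 32)

Answer: (18, 32)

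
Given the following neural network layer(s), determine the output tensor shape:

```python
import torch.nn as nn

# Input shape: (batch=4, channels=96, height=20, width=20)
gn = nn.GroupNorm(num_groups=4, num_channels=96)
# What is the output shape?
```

Input: (4, 96, 20, 20) -> Output: (4, 96, 20, 20)

Answer: (4, 96, 20, 20)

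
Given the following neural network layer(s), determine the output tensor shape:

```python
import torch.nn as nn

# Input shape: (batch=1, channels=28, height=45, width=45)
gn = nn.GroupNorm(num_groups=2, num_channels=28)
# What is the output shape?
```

Input: (1, 28, 45, 45) -> Output: (1, 28, 45, 45)

Answer: (1, 28, 45, 45)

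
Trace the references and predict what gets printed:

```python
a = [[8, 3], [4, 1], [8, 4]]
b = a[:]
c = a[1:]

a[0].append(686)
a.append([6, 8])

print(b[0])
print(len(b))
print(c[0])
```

Key concept: slice with nested mutation.
Step by step:
`a = [[8, 3], [4, 1], [8, 4]]` → a = [[8, 3], [4, 1], [8, 4]]
`b = a[:]` → b = [[8, 3], [4, 1], [8, 4]]
`c = a[1:]` → c = [[4, 1], [8, 4]]
`a[0].append(686)` → a = [[8, 3, 686], [4, 1], [8, 4]]; b = [[8, 3, 686], [4, 1], [8, 4]]
`a.append([6, 8])` → a = [[8, 3, 686], [4, 1], [8, 4], [6, 8]]
`print(b[0])` → prints [8, 3, 686]
`print(len(b))` → prints 3
`print(c[0])` → prints [4, 1]

Answer:
[8, 3, 686]
3
[4, 1]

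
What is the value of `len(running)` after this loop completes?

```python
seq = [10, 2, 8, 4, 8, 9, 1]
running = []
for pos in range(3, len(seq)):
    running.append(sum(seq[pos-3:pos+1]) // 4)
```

Number of 4-element averages
`running` takes the values: [] → [6] → [6, 5] → [6, 5, 7] → [6, 5, 7, 5]
So `len(running)` = 4

Answer: 4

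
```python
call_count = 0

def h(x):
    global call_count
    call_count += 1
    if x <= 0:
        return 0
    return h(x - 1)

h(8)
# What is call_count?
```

Linear recursion stepping by 1: 9 calls from x=8 down to ≤0.

Answer: 9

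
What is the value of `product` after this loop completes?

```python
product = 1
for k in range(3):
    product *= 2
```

2^3 = 8
`product` takes the values: 1 → 2 → 4 → 8

Answer: 8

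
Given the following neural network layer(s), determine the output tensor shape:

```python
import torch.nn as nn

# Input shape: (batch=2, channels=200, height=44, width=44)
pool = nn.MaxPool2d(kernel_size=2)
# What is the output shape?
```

Input: (2, 200, 44, 44) -> Output: (2, 200, 22, 22)

Answer: (2, 200, 22, 22)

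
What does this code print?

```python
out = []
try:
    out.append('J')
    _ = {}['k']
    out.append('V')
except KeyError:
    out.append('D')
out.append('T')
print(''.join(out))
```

Execution trace: 'J' (try body) → 'D' (except KeyError) → 'T' (after the try/except). Output: JDT

Answer: JDT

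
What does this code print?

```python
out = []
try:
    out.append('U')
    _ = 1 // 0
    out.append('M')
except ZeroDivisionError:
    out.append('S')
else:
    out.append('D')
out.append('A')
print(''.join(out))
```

Execution trace: 'U' (try body) → 'S' (except ZeroDivisionError) → 'A' (after the try/except). Output: USA

Answer: USA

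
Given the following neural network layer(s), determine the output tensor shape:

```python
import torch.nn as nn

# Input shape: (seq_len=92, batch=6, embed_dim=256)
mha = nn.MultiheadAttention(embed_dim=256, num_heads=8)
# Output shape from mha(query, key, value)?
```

Input: (92, 6, 256) -> Output: (92, 6, 256)

Answer: (92, 6, 256)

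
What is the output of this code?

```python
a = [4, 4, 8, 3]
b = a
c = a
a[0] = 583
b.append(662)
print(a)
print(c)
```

Key concept: multiple aliases.
Step by step:
`a = [4, 4, 8, 3]` → a = [4, 4, 8, 3]
`b = a` → b = [4, 4, 8, 3] (same object as a)
`c = a` → c = [4, 4, 8, 3] (same object as a, b)
`a[0] = 583` → a = [583, 4, 8, 3] (same object as b, c); b = [583, 4, 8, 3] (same object as a, c); c = [583, 4, 8, 3] (same object as a, b)
`b.append(662)` → a = [583, 4, 8, 3, 662] (same object as b, c); b = [583, 4, 8, 3, 662] (same object as a, c); c = [583, 4, 8, 3, 662] (same object as a, b)
`print(a)` → prints [583, 4, 8, 3, 662]
`print(c)` → prints [583, 4, 8, 3, 662]

Answer:
[583, 4, 8, 3, 662]
[583, 4, 8, 3, 662]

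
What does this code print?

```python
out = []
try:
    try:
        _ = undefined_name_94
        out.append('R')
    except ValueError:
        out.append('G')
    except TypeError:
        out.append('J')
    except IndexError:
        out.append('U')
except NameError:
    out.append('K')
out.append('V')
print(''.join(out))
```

Execution trace: 'K' (outer except NameError) → 'V' (after the try/except). Output: KV

Answer: KV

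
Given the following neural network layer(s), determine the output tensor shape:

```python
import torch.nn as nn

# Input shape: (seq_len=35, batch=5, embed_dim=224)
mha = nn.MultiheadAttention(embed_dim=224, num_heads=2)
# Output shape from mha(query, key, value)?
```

Input: (35, 5, 224) -> Output: (35, 5, 224)

Answer: (35, 5, 224)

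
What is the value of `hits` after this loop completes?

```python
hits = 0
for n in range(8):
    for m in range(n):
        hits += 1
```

Triangle number: 0+1+2+...+7
`hits` takes the values: 0 → 1 → 2 → 3 → 4 → 5 → 6 → 7 → 8 → 9 → 10 → 11 → 12 → 13 → 14 → 15 → 16 → 17 → 18 → 19 → 20 → 21 → 22 → 23 → 24 → 25 → 26 → 27 → 28

Answer: 28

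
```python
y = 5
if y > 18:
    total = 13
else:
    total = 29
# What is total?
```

Trace:
`y = 5` → y = 5
`if y > 18: ...` → y > 18 is False, take else branch → total = 29
So total = 29

Answer: 29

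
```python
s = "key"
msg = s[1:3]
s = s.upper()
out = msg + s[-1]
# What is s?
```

Trace:
`s = "key"` → s = 'key'
`msg = s[1:3]` → msg = 'ey'
`s = s.upper()` → s = 'KEY'
`out = msg + s[-1]` → out = 'eyY'
So s = 'KEY'

Answer: 'KEY'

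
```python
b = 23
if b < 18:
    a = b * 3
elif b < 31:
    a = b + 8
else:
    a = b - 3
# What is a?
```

Trace:
`b = 23` → b = 23
`if b < 18: ...` → b < 18 is False, b < 31 is True → a = 31
So a = 31

Answer: 31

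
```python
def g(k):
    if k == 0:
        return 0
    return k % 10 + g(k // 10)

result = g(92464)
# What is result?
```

Sum of digits of 92464: 4 + 6 + 4 + 2 + 9 = 25

Answer: 25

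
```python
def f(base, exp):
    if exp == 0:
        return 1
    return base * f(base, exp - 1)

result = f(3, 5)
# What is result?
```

f(3, 5) = 3 * 3 * 3 * 3 * 3 = 243

Answer: 243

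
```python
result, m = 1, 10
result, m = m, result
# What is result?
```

Trace:
`result, m = 1, 10` → result = 1; m = 10
`result, m = m, result` → result = 10; m = 1
So result = 10

Answer: 10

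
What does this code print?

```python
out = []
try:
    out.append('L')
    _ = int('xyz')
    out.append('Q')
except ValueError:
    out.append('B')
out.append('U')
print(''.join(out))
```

Execution trace: 'L' (try body) → 'B' (except ValueError) → 'U' (after the try/except). Output: LBU

Answer: LBU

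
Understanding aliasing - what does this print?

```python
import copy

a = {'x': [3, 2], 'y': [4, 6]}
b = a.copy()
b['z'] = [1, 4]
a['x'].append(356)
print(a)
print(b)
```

Key concept: shallow copy of dict with mutable values.
Step by step:
`a = {'x': [3, 2], 'y': [4, 6]}` → a = {'x': [3, 2], 'y': [4, 6]}
`b = a.copy()` → b = {'x': [3, 2], 'y': [4, 6]}
`b['z'] = [1, 4]` → b = {'x': [3, 2], 'y': [4, 6], 'z': [1, 4]}
`a['x'].append(356)` → a = {'x': [3, 2, 356], 'y': [4, 6]}; b = {'x': [3, 2, 356], 'y': [4, 6], 'z': [1, 4]}
`print(a)` → prints {'x': [3, 2, 356], 'y': [4, 6]}
`print(b)` → prints {'x': [3, 2, 356], 'y': [4, 6], 'z': [1, 4]}

Answer:
{'x': [3, 2, 356], 'y': [4, 6]}
{'x': [3, 2, 356], 'y': [4, 6], 'z': [1, 4]}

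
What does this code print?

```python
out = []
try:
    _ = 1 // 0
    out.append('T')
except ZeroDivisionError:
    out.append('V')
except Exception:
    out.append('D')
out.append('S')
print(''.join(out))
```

Execution trace: 'V' (except ZeroDivisionError) → 'S' (after the try/except). Output: VS

Answer: VS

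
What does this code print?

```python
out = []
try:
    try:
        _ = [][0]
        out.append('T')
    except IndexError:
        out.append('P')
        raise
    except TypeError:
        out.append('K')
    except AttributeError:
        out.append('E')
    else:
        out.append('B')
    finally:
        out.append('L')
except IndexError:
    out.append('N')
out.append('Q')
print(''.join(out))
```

Execution trace: 'P' (inner except IndexError) → 'L' (inner finally) → 'N' (outer except IndexError) → 'Q' (after the try/except). Output: PLNQ

Answer: PLNQ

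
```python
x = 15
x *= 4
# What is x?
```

Trace:
`x = 15` → x = 15
`x *= 4` → x = 60
So x = 60

Answer: 60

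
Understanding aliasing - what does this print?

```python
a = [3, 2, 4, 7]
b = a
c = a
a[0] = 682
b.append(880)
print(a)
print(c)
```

Key concept: multiple aliases.
Step by step:
`a = [3, 2, 4, 7]` → a = [3, 2, 4, 7]
`b = a` → b = [3, 2, 4, 7] (same object as a)
`c = a` → c = [3, 2, 4, 7] (same object as a, b)
`a[0] = 682` → a = [682, 2, 4, 7] (same object as b, c); b = [682, 2, 4, 7] (same object as a, c); c = [682, 2, 4, 7] (same object as a, b)
`b.append(880)` → a = [682, 2, 4, 7, 880] (same object as b, c); b = [682, 2, 4, 7, 880] (same object as a, c); c = [682, 2, 4, 7, 880] (same object as a, b)
`print(a)` → prints [682, 2, 4, 7, 880]
`print(c)` → prints [682, 2, 4, 7, 880]

Answer:
[682, 2, 4, 7, 880]
[682, 2, 4, 7, 880]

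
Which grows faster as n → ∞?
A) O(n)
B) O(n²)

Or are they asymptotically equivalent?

O(n) vs O(n²): Higher order terms dominate.

Answer: B) O(n²) grows faster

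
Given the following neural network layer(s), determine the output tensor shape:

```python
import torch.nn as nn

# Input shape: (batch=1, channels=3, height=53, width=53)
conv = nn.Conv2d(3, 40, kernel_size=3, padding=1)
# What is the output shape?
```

Input: (1, 3, 53, 53) -> Output: (1, 40, 53, 53)

Answer: (1, 40, 53, 53)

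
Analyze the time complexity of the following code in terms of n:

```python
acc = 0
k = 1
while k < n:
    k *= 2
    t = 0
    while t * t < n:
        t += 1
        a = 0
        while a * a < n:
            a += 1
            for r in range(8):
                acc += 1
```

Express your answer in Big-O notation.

Each loop level contributes: log n × √n × √n × 1. Multiplying the contributions gives O(n log n).

Answer: O(n log n)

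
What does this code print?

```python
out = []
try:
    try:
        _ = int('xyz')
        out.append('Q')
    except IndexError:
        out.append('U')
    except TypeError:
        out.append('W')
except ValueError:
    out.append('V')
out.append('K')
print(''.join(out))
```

Execution trace: 'V' (outer except ValueError) → 'K' (after the try/except). Output: VK

Answer: VK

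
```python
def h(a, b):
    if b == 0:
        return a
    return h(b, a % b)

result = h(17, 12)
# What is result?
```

h(17, 12) -> h(12, 5) -> h(5, 2) -> h(2, 1) -> h(1, 0) -> 1

Answer: 1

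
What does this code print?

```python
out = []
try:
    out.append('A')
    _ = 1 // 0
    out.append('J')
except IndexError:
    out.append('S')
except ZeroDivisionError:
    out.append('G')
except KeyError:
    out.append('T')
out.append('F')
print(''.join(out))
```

Execution trace: 'A' (try body) → 'G' (except ZeroDivisionError) → 'F' (after the try/except). Output: AGF

Answer: AGF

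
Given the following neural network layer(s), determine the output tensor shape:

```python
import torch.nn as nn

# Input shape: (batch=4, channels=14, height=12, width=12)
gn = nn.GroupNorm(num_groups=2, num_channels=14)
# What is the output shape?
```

Input: (4, 14, 12, 12) -> Output: (4, 14, 12, 12)

Answer: (4, 14, 12, 12)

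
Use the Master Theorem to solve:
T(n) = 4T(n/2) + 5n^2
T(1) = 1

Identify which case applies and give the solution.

a=4, b=2, f(n)=5n^2. log_2(4) = 2. Since c=2 = 2, Case 2 applies: T(n) = Θ(n^log_b(a) · log n) = O(n^2 log n).

Answer: O(n^2 log n) - Case 2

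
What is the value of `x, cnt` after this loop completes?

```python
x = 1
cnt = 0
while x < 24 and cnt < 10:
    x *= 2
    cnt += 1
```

Double until >= 24 or 10 iterations
`x, cnt` takes the values: (1, 0) → (2, 0) → (2, 1) → (4, 1) → (4, 2) → (8, 2) → (8, 3) → (16, 3) → (16, 4) → (32, 4) → (32, 5)

Answer: 32, 5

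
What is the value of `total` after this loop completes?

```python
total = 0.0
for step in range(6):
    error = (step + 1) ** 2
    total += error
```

Sum of squared losses 1² + 2² + ... + 6²
`total` takes the values: 0.0 → 1.0 → 5.0 → 14.0 → 30.0 → 55.0 → 91.0

Answer: 91.0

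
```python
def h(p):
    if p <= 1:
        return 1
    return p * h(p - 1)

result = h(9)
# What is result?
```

h(9) = 9 * 8 * 7 * 6 * 5 * 4 * 3 * 2 * 1 = 362880

Answer: 362880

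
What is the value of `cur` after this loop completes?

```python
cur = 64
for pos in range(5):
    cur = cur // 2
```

Halve 5 times: 64 // 2^5 = 2
`cur` takes the values: 64 → 32 → 16 → 8 → 4 → 2

Answer: 2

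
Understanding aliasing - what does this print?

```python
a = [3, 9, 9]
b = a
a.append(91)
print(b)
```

Key concept: basic list aliasing.
Step by step:
`a = [3, 9, 9]` → a = [3, 9, 9]
`b = a` → b = [3, 9, 9] (same object as a)
`a.append(91)` → a = [3, 9, 9, 91] (same object as b); b = [3, 9, 9, 91] (same object as a)
`print(b)` → prints [3, 9, 9, 91]

Answer: [3, 9, 9, 91]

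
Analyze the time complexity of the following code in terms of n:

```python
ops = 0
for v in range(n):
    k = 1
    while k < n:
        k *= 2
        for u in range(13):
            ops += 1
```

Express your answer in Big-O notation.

Each loop level contributes: n × log n × 1. Multiplying the contributions gives O(n log n).

Answer: O(n log n)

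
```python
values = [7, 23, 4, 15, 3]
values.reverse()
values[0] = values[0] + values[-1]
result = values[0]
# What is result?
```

Trace:
`values = [7, 23, 4, 15, 3]` → values = [7, 23, 4, 15, 3]
`values.reverse()` → values = [3, 15, 4, 23, 7]
`values[0] = values[0] + values[-1]` → values = [10, 15, 4, 23, 7]
`result = values[0]` → result = 10
So result = 10

Answer: 10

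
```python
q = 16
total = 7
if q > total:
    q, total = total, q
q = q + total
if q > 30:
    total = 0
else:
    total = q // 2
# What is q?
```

Trace:
`q = 16` → q = 16
`total = 7` → total = 7
`if q > total: ...` → q > total is True → q = 7; total = 16
`q = q + total` → q = 23
`if q > 30: ...` → q > 30 is False, take else branch → total = 11
So q = 23

Answer: 23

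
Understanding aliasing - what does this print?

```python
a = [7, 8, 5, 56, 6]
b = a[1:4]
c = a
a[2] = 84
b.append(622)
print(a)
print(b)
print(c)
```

Key concept: slice vs alias.
Step by step:
`a = [7, 8, 5, 56, 6]` → a = [7, 8, 5, 56, 6]
`b = a[1:4]` → b = [8, 5, 56]
`c = a` → c = [7, 8, 5, 56, 6] (same object as a)
`a[2] = 84` → a = [7, 8, 84, 56, 6] (same object as c); c = [7, 8, 84, 56, 6] (same object as a)
`b.append(622)` → b = [8, 5, 56, 622]
`print(a)` → prints [7, 8, 84, 56, 6]
`print(b)` → prints [8, 5, 56, 622]
`print(c)` → prints [7, 8, 84, 56, 6]

Answer:
[7, 8, 84, 56, 6]
[8, 5, 56, 622]
[7, 8, 84, 56, 6]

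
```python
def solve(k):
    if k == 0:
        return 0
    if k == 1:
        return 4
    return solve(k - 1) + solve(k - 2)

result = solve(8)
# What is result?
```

Build up from base cases: solve(0)=0, solve(1)=4, solve(2)=4, solve(3)=8, solve(4)=12, solve(5)=20, solve(6)=32, ..., solve(8)=84

Answer: 84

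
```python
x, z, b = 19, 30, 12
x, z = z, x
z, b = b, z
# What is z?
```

Trace:
`x, z, b = 19, 30, 12` → x = 19; z = 30; b = 12
`x, z = z, x` → x = 30; z = 19
`z, b = b, z` → z = 12; b = 19
So z = 12

Answer: 12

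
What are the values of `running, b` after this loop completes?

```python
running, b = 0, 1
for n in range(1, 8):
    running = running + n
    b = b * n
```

Sum and factorial of 1 to 7
`running, b` takes the values: (0, 1) → (1, 1) → (3, 1) → (3, 2) → (6, 2) → (6, 6) → (10, 6) → (10, 24) → (15, 24) → (15, 120) → (21, 120) → (21, 720) → (28, 720) → (28, 5040)

Answer: 28, 5040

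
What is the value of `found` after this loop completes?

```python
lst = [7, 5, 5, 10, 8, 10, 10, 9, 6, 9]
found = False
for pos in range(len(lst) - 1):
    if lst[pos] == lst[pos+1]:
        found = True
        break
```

Check consecutive duplicates in [7, 5, 5, 10, 8, 10, 10, 9, 6, 9]
`found` takes the values: False → True

Answer: True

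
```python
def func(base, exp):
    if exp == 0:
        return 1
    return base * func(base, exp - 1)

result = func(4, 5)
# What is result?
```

func(4, 5) = 4 * 4 * 4 * 4 * 4 = 1024

Answer: 1024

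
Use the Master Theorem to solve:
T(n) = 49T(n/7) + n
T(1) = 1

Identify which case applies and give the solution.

a=49, b=7, f(n)=n. log_7(49) = 2. Since c=1 < 2, Case 1 applies: T(n) = Θ(n^log_b(a)) = O(n^2).

Answer: O(n^2) - Case 1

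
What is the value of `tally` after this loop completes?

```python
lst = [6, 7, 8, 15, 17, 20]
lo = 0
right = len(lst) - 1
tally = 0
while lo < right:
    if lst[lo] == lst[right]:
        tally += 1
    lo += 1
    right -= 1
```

Count matching pairs from ends
`tally` takes the values: 0

Answer: 0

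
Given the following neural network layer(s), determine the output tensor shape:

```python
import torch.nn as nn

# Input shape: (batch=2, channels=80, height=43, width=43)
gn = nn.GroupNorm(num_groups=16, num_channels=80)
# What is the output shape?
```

Input: (2, 80, 43, 43) -> Output: (2, 80, 43, 43)

Answer: (2, 80, 43, 43)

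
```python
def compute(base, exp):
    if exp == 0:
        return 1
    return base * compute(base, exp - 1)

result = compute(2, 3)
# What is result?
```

compute(2, 3) = 2 * 2 * 2 = 8

Answer: 8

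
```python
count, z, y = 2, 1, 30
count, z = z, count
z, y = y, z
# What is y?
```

Trace:
`count, z, y = 2, 1, 30` → count = 2; z = 1; y = 30
`count, z = z, count` → count = 1; z = 2
`z, y = y, z` → z = 30; y = 2
So y = 2

Answer: 2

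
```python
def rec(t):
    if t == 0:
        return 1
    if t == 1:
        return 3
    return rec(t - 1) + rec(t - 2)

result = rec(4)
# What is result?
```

Build up from base cases: rec(0)=1, rec(1)=3, rec(2)=4, rec(3)=7, rec(4)=11

Answer: 11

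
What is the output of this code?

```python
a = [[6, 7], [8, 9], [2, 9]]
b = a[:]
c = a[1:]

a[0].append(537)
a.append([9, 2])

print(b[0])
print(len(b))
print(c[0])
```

Key concept: slice with nested mutation.
Step by step:
`a = [[6, 7], [8, 9], [2, 9]]` → a = [[6, 7], [8, 9], [2, 9]]
`b = a[:]` → b = [[6, 7], [8, 9], [2, 9]]
`c = a[1:]` → c = [[8, 9], [2, 9]]
`a[0].append(537)` → a = [[6, 7, 537], [8, 9], [2, 9]]; b = [[6, 7, 537], [8, 9], [2, 9]]
`a.append([9, 2])` → a = [[6, 7, 537], [8, 9], [2, 9], [9, 2]]
`print(b[0])` → prints [6, 7, 537]
`print(len(b))` → prints 3
`print(c[0])` → prints [8, 9]

Answer:
[6, 7, 537]
3
[8, 9]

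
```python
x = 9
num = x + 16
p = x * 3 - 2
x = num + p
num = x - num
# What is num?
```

Trace:
`x = 9` → x = 9
`num = x + 16` → num = 25
`p = x * 3 - 2` → p = 25
`x = num + p` → x = 50
`num = x - num` → num = 25
So num = 25

Answer: 25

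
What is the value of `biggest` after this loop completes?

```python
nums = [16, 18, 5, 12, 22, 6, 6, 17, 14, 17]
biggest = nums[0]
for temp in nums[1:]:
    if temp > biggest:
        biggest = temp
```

Maximum of [16, 18, 5, 12, 22, 6, 6, 17, 14, 17]
`biggest` takes the values: 16 → 18 → 22

Answer: 22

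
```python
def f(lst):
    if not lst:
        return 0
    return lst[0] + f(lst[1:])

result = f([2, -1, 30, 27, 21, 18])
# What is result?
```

2 + (-1) + 30 + 27 + 21 + 18 + 0 = 97

Answer: 97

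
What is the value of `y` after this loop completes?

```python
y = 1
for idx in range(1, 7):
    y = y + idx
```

Start at 1, add 1 through 6
`y` takes the values: 1 → 2 → 4 → 7 → 11 → 16 → 22

Answer: 22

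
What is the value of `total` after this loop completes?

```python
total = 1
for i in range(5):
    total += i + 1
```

Start at 1, add 1 to 5 = 16
`total` takes the values: 1 → 2 → 4 → 7 → 11 → 16

Answer: 16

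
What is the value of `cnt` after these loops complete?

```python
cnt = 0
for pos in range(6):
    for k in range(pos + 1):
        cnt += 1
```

Triangle: 1 + 2 + ... + 6
`cnt` takes the values: 0 → 1 → 2 → 3 → 4 → 5 → 6 → 7 → 8 → 9 → 10 → 11 → 12 → 13 → 14 → 15 → 16 → 17 → 18 → 19 → 20 → 21

Answer: 21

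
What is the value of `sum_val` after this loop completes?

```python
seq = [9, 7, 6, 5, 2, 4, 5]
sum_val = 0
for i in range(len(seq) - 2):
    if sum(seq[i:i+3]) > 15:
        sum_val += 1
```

Count windows with sum > 15
`sum_val` takes the values: 0 → 1 → 2

Answer: 2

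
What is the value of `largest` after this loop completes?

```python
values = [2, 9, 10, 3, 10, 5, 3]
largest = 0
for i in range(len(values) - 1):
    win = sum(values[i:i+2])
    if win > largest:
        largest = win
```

Max sum of 2-element window in [2, 9, 10, 3, 10, 5, 3]
`largest` takes the values: 0 → 11 → 19

Answer: 19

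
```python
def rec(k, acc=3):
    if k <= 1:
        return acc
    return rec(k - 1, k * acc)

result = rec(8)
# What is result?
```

Accumulator trace (n, acc): (8, 3) -> (7, 24) -> (6, 168) -> (5, 1008) -> (4, 5040) -> (3, 20160) -> (2, 60480) -> (1, 120960) -> return 120960

Answer: 120960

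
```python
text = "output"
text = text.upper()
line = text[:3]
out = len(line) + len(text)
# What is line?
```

Trace:
`text = "output"` → text = 'output'
`text = text.upper()` → text = 'OUTPUT'
`line = text[:3]` → line = 'OUT'
`out = len(line) + len(text)` → out = 9
So line = 'OUT'

Answer: 'OUT'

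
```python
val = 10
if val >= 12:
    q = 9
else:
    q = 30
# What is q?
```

Trace:
`val = 10` → val = 10
`if val >= 12: ...` → val >= 12 is False, take else branch → q = 30
So q = 30

Answer: 30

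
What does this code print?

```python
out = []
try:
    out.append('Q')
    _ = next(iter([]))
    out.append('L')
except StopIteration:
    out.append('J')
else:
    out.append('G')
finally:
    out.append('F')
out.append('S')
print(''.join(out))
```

Execution trace: 'Q' (try body) → 'J' (except StopIteration) → 'F' (finally) → 'S' (after the try/except). Output: QJFS

Answer: QJFS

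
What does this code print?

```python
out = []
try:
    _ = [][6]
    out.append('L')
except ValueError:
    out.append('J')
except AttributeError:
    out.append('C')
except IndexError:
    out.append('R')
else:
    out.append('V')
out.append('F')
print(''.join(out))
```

Execution trace: 'R' (except IndexError) → 'F' (after the try/except). Output: RF

Answer: RF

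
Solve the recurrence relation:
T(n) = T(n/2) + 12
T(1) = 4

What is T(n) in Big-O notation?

Each step divides n by 2 and adds 12. After log_2(n) steps we reach T(1)=4. So T(n) = 12·log_2(n) + 4 = O(log n).

Answer: O(log n)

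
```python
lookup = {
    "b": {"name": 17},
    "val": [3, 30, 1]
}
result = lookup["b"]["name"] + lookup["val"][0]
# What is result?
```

Trace:
`lookup = { ...` → lookup = {'b': {'name': 17}, 'val': [3, 30, 1]}
`result = lookup["b"]["name"] + lookup["val"][0]` → result = 20
So result = 20

Answer: 20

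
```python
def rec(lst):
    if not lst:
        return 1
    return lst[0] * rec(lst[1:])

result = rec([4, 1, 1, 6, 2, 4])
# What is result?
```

Product over [4, 1, 1, 6, 2, 4] = 4 * 1 * 1 * 6 * 2 * 4 = 192

Answer: 192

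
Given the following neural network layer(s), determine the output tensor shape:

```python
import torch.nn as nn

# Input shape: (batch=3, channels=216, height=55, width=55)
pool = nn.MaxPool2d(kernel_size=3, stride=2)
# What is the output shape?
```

Input: (3, 216, 55, 55) -> Output: (3, 216, 27, 27)

Answer: (3, 216, 27, 27)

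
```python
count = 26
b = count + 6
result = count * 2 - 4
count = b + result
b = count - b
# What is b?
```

Trace:
`count = 26` → count = 26
`b = count + 6` → b = 32
`result = count * 2 - 4` → result = 48
`count = b + result` → count = 80
`b = count - b` → b = 48
So b = 48

Answer: 48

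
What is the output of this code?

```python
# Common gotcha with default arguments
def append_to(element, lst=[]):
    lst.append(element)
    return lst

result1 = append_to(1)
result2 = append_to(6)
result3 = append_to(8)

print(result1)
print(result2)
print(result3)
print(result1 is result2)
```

Key concept: mutable default argument gotcha.
Step by step:
`result1 = append_to(1)` → result1 = [1]
`result2 = append_to(6)` → result1 = [1, 6] (same object as result2); result2 = [1, 6] (same object as result1)
`result3 = append_to(8)` → result1 = [1, 6, 8] (same object as result2, result3); result2 = [1, 6, 8] (same object as result1, result3); result3 = [1, 6, 8] (same object as result1, result2)
`print(result1)` → prints [1, 6, 8]
`print(result2)` → prints [1, 6, 8]
`print(result3)` → prints [1, 6, 8]
`print(result1 is result2)` → prints True

Answer:
[1, 6, 8]
[1, 6, 8]
[1, 6, 8]
True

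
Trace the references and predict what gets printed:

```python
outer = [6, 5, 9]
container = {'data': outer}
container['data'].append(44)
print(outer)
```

Key concept: dict holds reference to list.
Step by step:
`outer = [6, 5, 9]` → outer = [6, 5, 9]
`container = {'data': outer}` → container = {'data': [6, 5, 9]}
`container['data'].append(44)` → outer = [6, 5, 9, 44]; container = {'data': [6, 5, 9, 44]}
`print(outer)` → prints [6, 5, 9, 44]

Answer: [6, 5, 9, 44]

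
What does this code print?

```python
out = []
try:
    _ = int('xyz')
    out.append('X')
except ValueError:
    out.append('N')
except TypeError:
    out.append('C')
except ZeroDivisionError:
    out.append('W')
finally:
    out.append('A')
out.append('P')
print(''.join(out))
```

Execution trace: 'N' (except ValueError) → 'A' (finally) → 'P' (after the try/except). Output: NAP

Answer: NAP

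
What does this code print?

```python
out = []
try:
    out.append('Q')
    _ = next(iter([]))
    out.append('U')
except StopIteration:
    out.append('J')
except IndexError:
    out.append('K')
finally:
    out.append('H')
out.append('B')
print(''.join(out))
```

Execution trace: 'Q' (try body) → 'J' (except StopIteration) → 'H' (finally) → 'B' (after the try/except). Output: QJHB

Answer: QJHB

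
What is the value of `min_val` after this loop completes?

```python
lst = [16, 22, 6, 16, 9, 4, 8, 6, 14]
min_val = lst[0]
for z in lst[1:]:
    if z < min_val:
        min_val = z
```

Minimum of [16, 22, 6, 16, 9, 4, 8, 6, 14]
`min_val` takes the values: 16 → 6 → 4

Answer: 4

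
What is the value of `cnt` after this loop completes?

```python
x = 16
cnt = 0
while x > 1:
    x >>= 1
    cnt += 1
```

Count right shifts until 1
`cnt` takes the values: 0 → 1 → 2 → 3 → 4

Answer: 4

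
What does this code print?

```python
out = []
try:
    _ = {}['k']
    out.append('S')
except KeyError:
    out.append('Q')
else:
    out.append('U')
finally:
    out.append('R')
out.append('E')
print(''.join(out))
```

Execution trace: 'Q' (except KeyError) → 'R' (finally) → 'E' (after the try/except). Output: QRE

Answer: QRE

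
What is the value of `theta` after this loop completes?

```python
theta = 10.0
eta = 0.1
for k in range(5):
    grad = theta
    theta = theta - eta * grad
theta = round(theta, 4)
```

Gradient descent: w = 10.0 * (1 - 0.1)^5
`theta` takes the values: 10.0 → 9.0 → 8.1 → 7.29 → 6.561 → 5.9049

Answer: 5.9049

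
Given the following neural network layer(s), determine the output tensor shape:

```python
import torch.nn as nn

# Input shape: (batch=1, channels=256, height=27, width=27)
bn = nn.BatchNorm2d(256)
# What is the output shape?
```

Input: (1, 256, 27, 27) -> Output: (1, 256, 27, 27)

Answer: (1, 256, 27, 27)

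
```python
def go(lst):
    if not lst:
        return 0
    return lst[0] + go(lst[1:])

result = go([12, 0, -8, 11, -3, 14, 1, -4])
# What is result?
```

12 + 0 + (-8) + 11 + (-3) + 14 + 1 + (-4) + 0 = 23

Answer: 23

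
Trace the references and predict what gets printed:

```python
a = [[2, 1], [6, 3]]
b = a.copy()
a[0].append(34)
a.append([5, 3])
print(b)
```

Key concept: shallow copy with nested lists.
Step by step:
`a = [[2, 1], [6, 3]]` → a = [[2, 1], [6, 3]]
`b = a.copy()` → b = [[2, 1], [6, 3]]
`a[0].append(34)` → a = [[2, 1, 34], [6, 3]]; b = [[2, 1, 34], [6, 3]]
`a.append([5, 3])` → a = [[2, 1, 34], [6, 3], [5, 3]]
`print(b)` → prints [[2, 1, 34], [6, 3]]

Answer: [[2, 1, 34], [6, 3]]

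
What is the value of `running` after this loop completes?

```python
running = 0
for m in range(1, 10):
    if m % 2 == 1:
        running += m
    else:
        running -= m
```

Add odd, subtract even
`running` takes the values: 0 → 1 → -1 → 2 → -2 → 3 → -3 → 4 → -4 → 5

Answer: 5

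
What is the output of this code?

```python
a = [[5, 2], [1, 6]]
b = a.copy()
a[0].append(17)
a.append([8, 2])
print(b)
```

Key concept: shallow copy with nested lists.
Step by step:
`a = [[5, 2], [1, 6]]` → a = [[5, 2], [1, 6]]
`b = a.copy()` → b = [[5, 2], [1, 6]]
`a[0].append(17)` → a = [[5, 2, 17], [1, 6]]; b = [[5, 2, 17], [1, 6]]
`a.append([8, 2])` → a = [[5, 2, 17], [1, 6], [8, 2]]
`print(b)` → prints [[5, 2, 17], [1, 6]]

Answer: [[5, 2, 17], [1, 6]]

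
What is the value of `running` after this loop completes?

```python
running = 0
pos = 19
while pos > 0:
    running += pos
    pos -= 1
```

Sum 19 down to 1
`running` takes the values: 0 → 19 → 37 → 54 → 70 → 85 → 99 → 112 → 124 → 135 → 145 → 154 → 162 → 169 → 175 → 180 → 184 → 187 → 189 → 190

Answer: 190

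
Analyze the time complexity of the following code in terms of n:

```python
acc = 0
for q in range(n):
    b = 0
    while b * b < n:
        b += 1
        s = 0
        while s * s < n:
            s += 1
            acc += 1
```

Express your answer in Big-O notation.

Each loop level contributes: n × √n × √n. Multiplying the contributions gives O(n^2).

Answer: O(n^2)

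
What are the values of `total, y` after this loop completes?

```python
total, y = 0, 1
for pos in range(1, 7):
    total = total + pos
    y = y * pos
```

Sum and factorial of 1 to 6
`total, y` takes the values: (0, 1) → (1, 1) → (3, 1) → (3, 2) → (6, 2) → (6, 6) → (10, 6) → (10, 24) → (15, 24) → (15, 120) → (21, 120) → (21, 720)

Answer: 21, 720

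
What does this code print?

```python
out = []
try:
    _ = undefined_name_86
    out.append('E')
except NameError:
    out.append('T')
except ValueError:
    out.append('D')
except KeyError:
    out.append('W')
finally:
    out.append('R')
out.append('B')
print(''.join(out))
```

Execution trace: 'T' (except NameError) → 'R' (finally) → 'B' (after the try/except). Output: TRB

Answer: TRB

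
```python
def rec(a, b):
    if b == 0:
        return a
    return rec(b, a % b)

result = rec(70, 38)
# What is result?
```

rec(70, 38) -> rec(38, 32) -> rec(32, 6) -> rec(6, 2) -> rec(2, 0) -> 2

Answer: 2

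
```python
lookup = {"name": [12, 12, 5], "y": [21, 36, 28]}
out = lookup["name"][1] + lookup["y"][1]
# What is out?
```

Trace:
`lookup = {"name": [12, 12, 5], "y": [21, 36, 28]}` → lookup = {'name': [12, 12, 5], 'y': [21, 36, 28]}
`out = lookup["name"][1] + lookup["y"][1]` → out = 48
So out = 48

Answer: 48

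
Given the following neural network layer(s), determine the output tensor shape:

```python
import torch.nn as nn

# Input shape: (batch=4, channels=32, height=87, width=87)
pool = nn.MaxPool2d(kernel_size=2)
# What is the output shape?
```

Input: (4, 32, 87, 87) -> Output: (4, 32, 43, 43)

Answer: (4, 32, 43, 43)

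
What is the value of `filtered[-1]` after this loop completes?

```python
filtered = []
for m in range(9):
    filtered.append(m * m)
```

Last element of squares 0 to 8
`filtered` takes the values: [] → [0] → [0, 1] → [0, 1, 4] → [0, 1, 4, 9] → [0, 1, 4, 9, 16] → [0, 1, 4, 9, 16, 25] → [0, 1, 4, 9, 16, 25, 36] → [0, 1, 4, 9, 16, 25, 36, 49] → [0, 1, 4, 9, 16, 25, 36, 49, 64]
So `filtered[-1]` = 64

Answer: 64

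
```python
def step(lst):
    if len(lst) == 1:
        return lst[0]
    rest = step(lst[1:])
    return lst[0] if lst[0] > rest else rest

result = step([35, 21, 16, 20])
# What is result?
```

Recursive max over [35, 21, 16, 20] = 35

Answer: 35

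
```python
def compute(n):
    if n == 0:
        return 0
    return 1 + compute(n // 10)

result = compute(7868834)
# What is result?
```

Count of digits of 7868834: 7

Answer: 7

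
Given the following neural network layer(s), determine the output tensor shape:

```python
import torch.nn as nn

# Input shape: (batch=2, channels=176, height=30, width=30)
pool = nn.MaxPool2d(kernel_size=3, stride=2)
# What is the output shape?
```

Input: (2, 176, 30, 30) -> Output: (2, 176, 14, 14)

Answer: (2, 176, 14, 14)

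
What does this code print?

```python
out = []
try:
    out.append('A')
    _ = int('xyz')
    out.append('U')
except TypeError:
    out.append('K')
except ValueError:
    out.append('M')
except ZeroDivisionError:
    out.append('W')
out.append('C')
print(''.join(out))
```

Execution trace: 'A' (try body) → 'M' (except ValueError) → 'C' (after the try/except). Output: AMC

Answer: AMC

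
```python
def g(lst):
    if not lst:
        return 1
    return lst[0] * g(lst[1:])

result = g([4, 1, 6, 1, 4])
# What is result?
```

Product over [4, 1, 6, 1, 4] = 4 * 1 * 6 * 1 * 4 = 96

Answer: 96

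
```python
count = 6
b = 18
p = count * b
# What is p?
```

Trace:
`count = 6` → count = 6
`b = 18` → b = 18
`p = count * b` → p = 108
So p = 108

Answer: 108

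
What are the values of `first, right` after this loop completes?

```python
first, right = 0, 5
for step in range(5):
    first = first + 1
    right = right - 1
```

first goes 0→5, right goes 5→0
`first, right` takes the values: (0, 5) → (1, 5) → (1, 4) → (2, 4) → (2, 3) → (3, 3) → (3, 2) → (4, 2) → (4, 1) → (5, 1) → (5, 0)

Answer: 5, 0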